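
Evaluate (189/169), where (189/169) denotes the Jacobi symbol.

1

(189/169)
  = (20/169)    [189 ≡ 20 mod 169]
  = (5/169)    [169 ≡ 1 mod 8 ⇒ (2/169)^2 = +1]
  = (169/5)    [QR: 5 ≡ 1 mod 4, sign kept]
  = (4/5)    [169 ≡ 4 mod 5]
  = (1/5)    [5 ≡ 5 mod 8 ⇒ (2/5)^2 = +1]
  = 1    [(1/5) = 1]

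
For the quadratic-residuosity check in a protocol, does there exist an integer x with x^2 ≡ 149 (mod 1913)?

yes

149 ≡ 1 (mod 4), so quadratic reciprocity gives (149/1913) = (1913/149). Reduce: 1913 ≡ 125 (mod 149). Now have (125/149).
125 ≡ 1 (mod 4), so quadratic reciprocity gives (125/149) = (149/125). Reduce: 149 ≡ 24 (mod 125). Now have (24/125).
Factor out 2: 24 = 2^3·3. Since 125 ≡ 5 (mod 8), (2/125) = -1, and (2/125)^3 = -1. Now have -(3/125).
125 ≡ 1 (mod 4), so quadratic reciprocity gives (3/125) = (125/3). Reduce: 125 ≡ 2 (mod 3). Now have -(2/3).
Factor out 2: 2 = 2. Since 3 ≡ 3 (mod 8), (2/3) = -1. Now have (1/3).
(1/3) = 1. Collecting the sign factors: 1.
(149/1913) = 1, and 1913 is prime, so 149 is a quadratic residue mod 1913.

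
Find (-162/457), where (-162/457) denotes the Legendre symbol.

Pull out -1: (-162/457) = (-1/457)·(162/457). Since 457 ≡ 1 (mod 4), (-1/457) = +1. Now have (162/457).
Factor out 2: 162 = 2·81. Since 457 ≡ 1 (mod 8), (2/457) = +1. Now have (81/457).
81 ≡ 1 (mod 4), so quadratic reciprocity gives (81/457) = (457/81). Reduce: 457 ≡ 52 (mod 81). Now have (52/81).
Factor out 2: 52 = 2^2·13. Since 81 ≡ 1 (mod 8), (2/81) = +1, and (2/81)^2 = +1. Now have (13/81).
13 ≡ 1 (mod 4), so quadratic reciprocity gives (13/81) = (81/13). Reduce: 81 ≡ 3 (mod 13). Now have (3/13).
13 ≡ 1 (mod 4), so quadratic reciprocity gives (3/13) = (13/3). Reduce: 13 ≡ 1 (mod 3). Now have (1/3).
(1/3) = 1. Collecting the sign factors: 1.

1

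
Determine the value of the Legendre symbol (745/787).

-1

745 ≡ 1 (mod 4), so quadratic reciprocity gives (745/787) = (787/745). Reduce: 787 ≡ 42 (mod 745). Now have (42/745).
Factor out 2: 42 = 2·21. Since 745 ≡ 1 (mod 8), (2/745) = +1. Now have (21/745).
21 ≡ 1 (mod 4), so quadratic reciprocity gives (21/745) = (745/21). Reduce: 745 ≡ 10 (mod 21). Now have (10/21).
Factor out 2: 10 = 2·5. Since 21 ≡ 5 (mod 8), (2/21) = -1. Now have -(5/21).
5 ≡ 1 (mod 4), so quadratic reciprocity gives (5/21) = (21/5). Reduce: 21 ≡ 1 (mod 5). Now have -(1/5).
(1/5) = 1. Collecting the sign factors: -1.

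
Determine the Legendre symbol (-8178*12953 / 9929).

By multiplicativity, (-8178·12953 / 9929) = (-8178 / 9929)·(12953 / 9929).
First factor (-8178 / 9929):
Reduce the numerator: -8178 ≡ 1751 (mod 9929), so (-8178 / 9929) = (1751 / 9929).
9929 ≡ 1 (mod 4), so quadratic reciprocity gives (1751 / 9929) = (9929 / 1751). Reduce: 9929 ≡ 1174 (mod 1751). Now have (1174 / 1751).
Factor out 2: 1174 = 2·587. Since 1751 ≡ 7 (mod 8), (2 / 1751) = +1. Now have (587 / 1751).
Both 587 ≡ 3 and 1751 ≡ 3 (mod 4), so reciprocity gives (587 / 1751) = -(1751 / 587). Reduce: 1751 ≡ 577 (mod 587). Now have -(577 / 587).
577 ≡ 1 (mod 4), so quadratic reciprocity gives (577 / 587) = (587 / 577). Reduce: 587 ≡ 10 (mod 577). Now have -(10 / 577).
Factor out 2: 10 = 2·5. Since 577 ≡ 1 (mod 8), (2 / 577) = +1. Now have -(5 / 577).
5 ≡ 1 (mod 4), so quadratic reciprocity gives (5 / 577) = (577 / 5). Reduce: 577 ≡ 2 (mod 5). Now have -(2 / 5).
Factor out 2: 2 = 2. Since 5 ≡ 5 (mod 8), (2 / 5) = -1. Now have (1 / 5).
(1 / 5) = 1. Collecting the sign factors: 1.
Second factor (12953 / 9929):
Reduce the numerator: 12953 ≡ 3024 (mod 9929), so (12953 / 9929) = (3024 / 9929).
Factor out 2: 3024 = 2^4·189. Since 9929 ≡ 1 (mod 8), (2 / 9929) = +1, and (2 / 9929)^4 = +1. Now have (189 / 9929).
189 ≡ 1 (mod 4), so quadratic reciprocity gives (189 / 9929) = (9929 / 189). Reduce: 9929 ≡ 101 (mod 189). Now have (101 / 189).
101 ≡ 1 (mod 4), so quadratic reciprocity gives (101 / 189) = (189 / 101). Reduce: 189 ≡ 88 (mod 101). Now have (88 / 101).
Factor out 2: 88 = 2^3·11. Since 101 ≡ 5 (mod 8), (2 / 101) = -1, and (2 / 101)^3 = -1. Now have -(11 / 101).
101 ≡ 1 (mod 4), so quadratic reciprocity gives (11 / 101) = (101 / 11). Reduce: 101 ≡ 2 (mod 11). Now have -(2 / 11).
Factor out 2: 2 = 2. Since 11 ≡ 3 (mod 8), (2 / 11) = -1. Now have (1 / 11).
(1 / 11) = 1. Collecting the sign factors: 1.
Product: (1)·(1) = 1.

1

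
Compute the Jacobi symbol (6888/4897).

(6888/4897)
  = (1991/4897)    [6888 ≡ 1991 mod 4897]
  = (4897/1991)    [QR: 4897 ≡ 1 mod 4, sign kept]
  = (915/1991)    [4897 ≡ 915 mod 1991]
  = -(1991/915)    [QR: both ≡ 3 mod 4, sign flips]
  = -(161/915)    [1991 ≡ 161 mod 915]
  = -(915/161)    [QR: 161 ≡ 1 mod 4, sign kept]
  = -(110/161)    [915 ≡ 110 mod 161]
  = -(55/161)    [161 ≡ 1 mod 8 ⇒ (2/161) = +1]
  = -(161/55)    [QR: 161 ≡ 1 mod 4, sign kept]
  = -(51/55)    [161 ≡ 51 mod 55]
  = (55/51)    [QR: both ≡ 3 mod 4, sign flips]
  = (4/51)    [55 ≡ 4 mod 51]
  = (1/51)    [51 ≡ 3 mod 8 ⇒ (2/51)^2 = +1]
  = 1    [(1/51) = 1]

1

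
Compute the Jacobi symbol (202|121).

1

Reduce the numerator: 202 ≡ 81 (mod 121), so (202|121) = (81|121).
81 ≡ 1 (mod 4), so quadratic reciprocity gives (81|121) = (121|81). Reduce: 121 ≡ 40 (mod 81). Now have (40|81).
Factor out 2: 40 = 2^3·5. Since 81 ≡ 1 (mod 8), (2|81) = +1, and (2|81)^3 = +1. Now have (5|81).
5 ≡ 1 (mod 4), so quadratic reciprocity gives (5|81) = (81|5). Reduce: 81 ≡ 1 (mod 5). Now have (1|5).
(1|5) = 1. Collecting the sign factors: 1.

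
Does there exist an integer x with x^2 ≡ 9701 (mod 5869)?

Reduce the numerator: 9701 ≡ 3832 (mod 5869), so (9701/5869) = (3832/5869).
Factor out 2: 3832 = 2^3·479. Since 5869 ≡ 5 (mod 8), (2/5869) = -1, and (2/5869)^3 = -1. Now have -(479/5869).
5869 ≡ 1 (mod 4), so quadratic reciprocity gives (479/5869) = (5869/479). Reduce: 5869 ≡ 121 (mod 479). Now have -(121/479).
121 ≡ 1 (mod 4), so quadratic reciprocity gives (121/479) = (479/121). Reduce: 479 ≡ 116 (mod 121). Now have -(116/121).
Factor out 2: 116 = 2^2·29. Since 121 ≡ 1 (mod 8), (2/121) = +1, and (2/121)^2 = +1. Now have -(29/121).
29 ≡ 1 (mod 4), so quadratic reciprocity gives (29/121) = (121/29). Reduce: 121 ≡ 5 (mod 29). Now have -(5/29).
5 ≡ 1 (mod 4), so quadratic reciprocity gives (5/29) = (29/5). Reduce: 29 ≡ 4 (mod 5). Now have -(4/5).
Factor out 2: 4 = 2^2. Since 5 ≡ 5 (mod 8), (2/5) = -1, and (2/5)^2 = +1. Now have -(1/5).
(1/5) = 1. Collecting the sign factors: -1.
(9701/5869) = -1, and 5869 is prime, so 9701 is not a quadratic residue mod 5869.

no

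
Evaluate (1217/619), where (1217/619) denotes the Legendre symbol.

(1217/619)
  = (598/619)    [1217 ≡ 598 mod 619]
  = -(299/619)    [619 ≡ 3 mod 8 ⇒ (2/619) = -1]
  = (619/299)    [QR: both ≡ 3 mod 4, sign flips]
  = (21/299)    [619 ≡ 21 mod 299]
  = (299/21)    [QR: 21 ≡ 1 mod 4, sign kept]
  = (5/21)    [299 ≡ 5 mod 21]
  = (21/5)    [QR: 5 ≡ 1 mod 4, sign kept]
  = (1/5)    [21 ≡ 1 mod 5]
  = 1    [(1/5) = 1]

1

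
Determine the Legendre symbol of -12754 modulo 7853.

1

Reduce the numerator: -12754 ≡ 2952 (mod 7853), so (-12754/7853) = (2952/7853).
Factor out 2: 2952 = 2^3·369. Since 7853 ≡ 5 (mod 8), (2/7853) = -1, and (2/7853)^3 = -1. Now have -(369/7853).
369 ≡ 1 (mod 4), so quadratic reciprocity gives (369/7853) = (7853/369). Reduce: 7853 ≡ 104 (mod 369). Now have -(104/369).
Factor out 2: 104 = 2^3·13. Since 369 ≡ 1 (mod 8), (2/369) = +1, and (2/369)^3 = +1. Now have -(13/369).
13 ≡ 1 (mod 4), so quadratic reciprocity gives (13/369) = (369/13). Reduce: 369 ≡ 5 (mod 13). Now have -(5/13).
5 ≡ 1 (mod 4), so quadratic reciprocity gives (5/13) = (13/5). Reduce: 13 ≡ 3 (mod 5). Now have -(3/5).
5 ≡ 1 (mod 4), so quadratic reciprocity gives (3/5) = (5/3). Reduce: 5 ≡ 2 (mod 3). Now have -(2/3).
Factor out 2: 2 = 2. Since 3 ≡ 3 (mod 8), (2/3) = -1. Now have (1/3).
(1/3) = 1. Collecting the sign factors: 1.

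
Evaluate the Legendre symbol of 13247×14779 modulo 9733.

By multiplicativity, (13247·14779 / 9733) = (13247 / 9733)·(14779 / 9733).
First factor (13247 / 9733):
Reduce the numerator: 13247 ≡ 3514 (mod 9733), so (13247 / 9733) = (3514 / 9733).
Factor out 2: 3514 = 2·1757. Since 9733 ≡ 5 (mod 8), (2 / 9733) = -1. Now have -(1757 / 9733).
1757 ≡ 1 (mod 4), so quadratic reciprocity gives (1757 / 9733) = (9733 / 1757). Reduce: 9733 ≡ 948 (mod 1757). Now have -(948 / 1757).
Factor out 2: 948 = 2^2·237. Since 1757 ≡ 5 (mod 8), (2 / 1757) = -1, and (2 / 1757)^2 = +1. Now have -(237 / 1757).
237 ≡ 1 (mod 4), so quadratic reciprocity gives (237 / 1757) = (1757 / 237). Reduce: 1757 ≡ 98 (mod 237). Now have -(98 / 237).
Factor out 2: 98 = 2·49. Since 237 ≡ 5 (mod 8), (2 / 237) = -1. Now have (49 / 237).
49 ≡ 1 (mod 4), so quadratic reciprocity gives (49 / 237) = (237 / 49). Reduce: 237 ≡ 41 (mod 49). Now have (41 / 49).
41 ≡ 1 (mod 4), so quadratic reciprocity gives (41 / 49) = (49 / 41). Reduce: 49 ≡ 8 (mod 41). Now have (8 / 41).
Factor out 2: 8 = 2^3. Since 41 ≡ 1 (mod 8), (2 / 41) = +1, and (2 / 41)^3 = +1. Now have (1 / 41).
(1 / 41) = 1. Collecting the sign factors: 1.
Second factor (14779 / 9733):
Reduce the numerator: 14779 ≡ 5046 (mod 9733), so (14779 / 9733) = (5046 / 9733).
Factor out 2: 5046 = 2·2523. Since 9733 ≡ 5 (mod 8), (2 / 9733) = -1. Now have -(2523 / 9733).
9733 ≡ 1 (mod 4), so quadratic reciprocity gives (2523 / 9733) = (9733 / 2523). Reduce: 9733 ≡ 2164 (mod 2523). Now have -(2164 / 2523).
Factor out 2: 2164 = 2^2·541. Since 2523 ≡ 3 (mod 8), (2 / 2523) = -1, and (2 / 2523)^2 = +1. Now have -(541 / 2523).
541 ≡ 1 (mod 4), so quadratic reciprocity gives (541 / 2523) = (2523 / 541). Reduce: 2523 ≡ 359 (mod 541). Now have -(359 / 541).
541 ≡ 1 (mod 4), so quadratic reciprocity gives (359 / 541) = (541 / 359). Reduce: 541 ≡ 182 (mod 359). Now have -(182 / 359).
Factor out 2: 182 = 2·91. Since 359 ≡ 7 (mod 8), (2 / 359) = +1. Now have -(91 / 359).
Both 91 ≡ 3 and 359 ≡ 3 (mod 4), so reciprocity gives (91 / 359) = -(359 / 91). Reduce: 359 ≡ 86 (mod 91). Now have (86 / 91).
Factor out 2: 86 = 2·43. Since 91 ≡ 3 (mod 8), (2 / 91) = -1. Now have -(43 / 91).
Both 43 ≡ 3 and 91 ≡ 3 (mod 4), so reciprocity gives (43 / 91) = -(91 / 43). Reduce: 91 ≡ 5 (mod 43). Now have (5 / 43).
5 ≡ 1 (mod 4), so quadratic reciprocity gives (5 / 43) = (43 / 5). Reduce: 43 ≡ 3 (mod 5). Now have (3 / 5).
5 ≡ 1 (mod 4), so quadratic reciprocity gives (3 / 5) = (5 / 3). Reduce: 5 ≡ 2 (mod 3). Now have (2 / 3).
Factor out 2: 2 = 2. Since 3 ≡ 3 (mod 8), (2 / 3) = -1. Now have -(1 / 3).
(1 / 3) = 1. Collecting the sign factors: -1.
Product: (1)·(-1) = -1.

-1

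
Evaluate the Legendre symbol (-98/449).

1

(-98/449)
  = (98/449)    [449 ≡ 1 mod 4 ⇒ (-1/449) = +1]
  = (49/449)    [449 ≡ 1 mod 8 ⇒ (2/449) = +1]
  = (449/49)    [QR: 49 ≡ 1 mod 4, sign kept]
  = (8/49)    [449 ≡ 8 mod 49]
  = (1/49)    [49 ≡ 1 mod 8 ⇒ (2/49)^3 = +1]
  = 1    [(1/49) = 1]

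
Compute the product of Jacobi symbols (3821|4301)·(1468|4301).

1

By multiplicativity, (3821·1468|4301) = (3821|4301)·(1468|4301).
First factor (3821|4301):
3821 ≡ 1 (mod 4), so quadratic reciprocity gives (3821|4301) = (4301|3821). Reduce: 4301 ≡ 480 (mod 3821). Now have (480|3821).
Factor out 2: 480 = 2^5·15. Since 3821 ≡ 5 (mod 8), (2|3821) = -1, and (2|3821)^5 = -1. Now have -(15|3821).
3821 ≡ 1 (mod 4), so quadratic reciprocity gives (15|3821) = (3821|15). Reduce: 3821 ≡ 11 (mod 15). Now have -(11|15).
Both 11 ≡ 3 and 15 ≡ 3 (mod 4), so reciprocity gives (11|15) = -(15|11). Reduce: 15 ≡ 4 (mod 11). Now have (4|11).
Factor out 2: 4 = 2^2. Since 11 ≡ 3 (mod 8), (2|11) = -1, and (2|11)^2 = +1. Now have (1|11).
(1|11) = 1. Collecting the sign factors: 1.
Second factor (1468|4301):
Factor out 2: 1468 = 2^2·367. Since 4301 ≡ 5 (mod 8), (2|4301) = -1, and (2|4301)^2 = +1. Now have (367|4301).
4301 ≡ 1 (mod 4), so quadratic reciprocity gives (367|4301) = (4301|367). Reduce: 4301 ≡ 264 (mod 367). Now have (264|367).
Factor out 2: 264 = 2^3·33. Since 367 ≡ 7 (mod 8), (2|367) = +1, and (2|367)^3 = +1. Now have (33|367).
33 ≡ 1 (mod 4), so quadratic reciprocity gives (33|367) = (367|33). Reduce: 367 ≡ 4 (mod 33). Now have (4|33).
Factor out 2: 4 = 2^2. Since 33 ≡ 1 (mod 8), (2|33) = +1, and (2|33)^2 = +1. Now have (1|33).
(1|33) = 1. Collecting the sign factors: 1.
Product: (1)·(1) = 1.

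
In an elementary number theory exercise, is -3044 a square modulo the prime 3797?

(-3044|3797)
  = (753|3797)    [-3044 ≡ 753 mod 3797]
  = (3797|753)    [QR: 753 ≡ 1 mod 4, sign kept]
  = (32|753)    [3797 ≡ 32 mod 753]
  = (1|753)    [753 ≡ 1 mod 8 ⇒ (2|753)^5 = +1]
  = 1    [(1|753) = 1]
The Legendre symbol is 1, so x^2 ≡ -3044 (mod 3797) has solution.

yes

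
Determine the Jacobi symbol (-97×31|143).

-1

By multiplicativity, (-97·31|143) = (-97|143)·(31|143).
First factor (-97|143):
Reduce the numerator: -97 ≡ 46 (mod 143), so (-97|143) = (46|143).
Factor out 2: 46 = 2·23. Since 143 ≡ 7 (mod 8), (2|143) = +1. Now have (23|143).
Both 23 ≡ 3 and 143 ≡ 3 (mod 4), so reciprocity gives (23|143) = -(143|23). Reduce: 143 ≡ 5 (mod 23). Now have -(5|23).
5 ≡ 1 (mod 4), so quadratic reciprocity gives (5|23) = (23|5). Reduce: 23 ≡ 3 (mod 5). Now have -(3|5).
5 ≡ 1 (mod 4), so quadratic reciprocity gives (3|5) = (5|3). Reduce: 5 ≡ 2 (mod 3). Now have -(2|3).
Factor out 2: 2 = 2. Since 3 ≡ 3 (mod 8), (2|3) = -1. Now have (1|3).
(1|3) = 1. Collecting the sign factors: 1.
Second factor (31|143):
Both 31 ≡ 3 and 143 ≡ 3 (mod 4), so reciprocity gives (31|143) = -(143|31). Reduce: 143 ≡ 19 (mod 31). Now have -(19|31).
Both 19 ≡ 3 and 31 ≡ 3 (mod 4), so reciprocity gives (19|31) = -(31|19). Reduce: 31 ≡ 12 (mod 19). Now have (12|19).
Factor out 2: 12 = 2^2·3. Since 19 ≡ 3 (mod 8), (2|19) = -1, and (2|19)^2 = +1. Now have (3|19).
Both 3 ≡ 3 and 19 ≡ 3 (mod 4), so reciprocity gives (3|19) = -(19|3). Reduce: 19 ≡ 1 (mod 3). Now have -(1|3).
(1|3) = 1. Collecting the sign factors: -1.
Product: (1)·(-1) = -1.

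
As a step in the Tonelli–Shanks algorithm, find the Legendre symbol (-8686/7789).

1

Pull out -1: (-8686/7789) = (-1/7789)·(8686/7789). Since 7789 ≡ 1 (mod 4), (-1/7789) = +1. Now have (8686/7789).
Reduce the numerator: 8686 ≡ 897 (mod 7789), so (8686/7789) = (897/7789).
897 ≡ 1 (mod 4), so quadratic reciprocity gives (897/7789) = (7789/897). Reduce: 7789 ≡ 613 (mod 897). Now have (613/897).
613 ≡ 1 (mod 4), so quadratic reciprocity gives (613/897) = (897/613). Reduce: 897 ≡ 284 (mod 613). Now have (284/613).
Factor out 2: 284 = 2^2·71. Since 613 ≡ 5 (mod 8), (2/613) = -1, and (2/613)^2 = +1. Now have (71/613).
613 ≡ 1 (mod 4), so quadratic reciprocity gives (71/613) = (613/71). Reduce: 613 ≡ 45 (mod 71). Now have (45/71).
45 ≡ 1 (mod 4), so quadratic reciprocity gives (45/71) = (71/45). Reduce: 71 ≡ 26 (mod 45). Now have (26/45).
Factor out 2: 26 = 2·13. Since 45 ≡ 5 (mod 8), (2/45) = -1. Now have -(13/45).
13 ≡ 1 (mod 4), so quadratic reciprocity gives (13/45) = (45/13). Reduce: 45 ≡ 6 (mod 13). Now have -(6/13).
Factor out 2: 6 = 2·3. Since 13 ≡ 5 (mod 8), (2/13) = -1. Now have (3/13).
13 ≡ 1 (mod 4), so quadratic reciprocity gives (3/13) = (13/3). Reduce: 13 ≡ 1 (mod 3). Now have (1/3).
(1/3) = 1. Collecting the sign factors: 1.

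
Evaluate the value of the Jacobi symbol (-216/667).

-1

Pull out -1: (-216/667) = (-1/667)·(216/667). Since 667 ≡ 3 (mod 4), (-1/667) = -1. Now have -(216/667).
Factor out 2: 216 = 2^3·27. Since 667 ≡ 3 (mod 8), (2/667) = -1, and (2/667)^3 = -1. Now have (27/667).
Both 27 ≡ 3 and 667 ≡ 3 (mod 4), so reciprocity gives (27/667) = -(667/27). Reduce: 667 ≡ 19 (mod 27). Now have -(19/27).
Both 19 ≡ 3 and 27 ≡ 3 (mod 4), so reciprocity gives (19/27) = -(27/19). Reduce: 27 ≡ 8 (mod 19). Now have (8/19).
Factor out 2: 8 = 2^3. Since 19 ≡ 3 (mod 8), (2/19) = -1, and (2/19)^3 = -1. Now have -(1/19).
(1/19) = 1. Collecting the sign factors: -1.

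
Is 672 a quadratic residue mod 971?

(672/971)
  = -(21/971)    [971 ≡ 3 mod 8 ⇒ (2/971)^5 = -1]
  = -(971/21)    [QR: 21 ≡ 1 mod 4, sign kept]
  = -(5/21)    [971 ≡ 5 mod 21]
  = -(21/5)    [QR: 5 ≡ 1 mod 4, sign kept]
  = -(1/5)    [21 ≡ 1 mod 5]
  = -1    [(1/5) = 1]
(672/971) = -1, and 971 is prime, so 672 is not a quadratic residue mod 971.

no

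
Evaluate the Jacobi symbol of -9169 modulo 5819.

1

(-9169/5819)
  = (2469/5819)    [-9169 ≡ 2469 mod 5819]
  = (5819/2469)    [QR: 2469 ≡ 1 mod 4, sign kept]
  = (881/2469)    [5819 ≡ 881 mod 2469]
  = (2469/881)    [QR: 881 ≡ 1 mod 4, sign kept]
  = (707/881)    [2469 ≡ 707 mod 881]
  = (881/707)    [QR: 881 ≡ 1 mod 4, sign kept]
  = (174/707)    [881 ≡ 174 mod 707]
  = -(87/707)    [707 ≡ 3 mod 8 ⇒ (2/707) = -1]
  = (707/87)    [QR: both ≡ 3 mod 4, sign flips]
  = (11/87)    [707 ≡ 11 mod 87]
  = -(87/11)    [QR: both ≡ 3 mod 4, sign flips]
  = -(10/11)    [87 ≡ 10 mod 11]
  = (5/11)    [11 ≡ 3 mod 8 ⇒ (2/11) = -1]
  = (11/5)    [QR: 5 ≡ 1 mod 4, sign kept]
  = (1/5)    [11 ≡ 1 mod 5]
  = 1    [(1/5) = 1]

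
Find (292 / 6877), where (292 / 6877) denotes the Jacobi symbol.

-1

Factor out 2: 292 = 2^2·73. Since 6877 ≡ 5 (mod 8), (2 / 6877) = -1, and (2 / 6877)^2 = +1. Now have (73 / 6877).
73 ≡ 1 (mod 4), so quadratic reciprocity gives (73 / 6877) = (6877 / 73). Reduce: 6877 ≡ 15 (mod 73). Now have (15 / 73).
73 ≡ 1 (mod 4), so quadratic reciprocity gives (15 / 73) = (73 / 15). Reduce: 73 ≡ 13 (mod 15). Now have (13 / 15).
13 ≡ 1 (mod 4), so quadratic reciprocity gives (13 / 15) = (15 / 13). Reduce: 15 ≡ 2 (mod 13). Now have (2 / 13).
Factor out 2: 2 = 2. Since 13 ≡ 5 (mod 8), (2 / 13) = -1. Now have -(1 / 13).
(1 / 13) = 1. Collecting the sign factors: -1.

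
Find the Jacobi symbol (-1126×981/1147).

By multiplicativity, (-1126·981/1147) = (-1126/1147)·(981/1147).
First factor (-1126/1147):
(-1126/1147)
  = (21/1147)    [-1126 ≡ 21 mod 1147]
  = (1147/21)    [QR: 21 ≡ 1 mod 4, sign kept]
  = (13/21)    [1147 ≡ 13 mod 21]
  = (21/13)    [QR: 13 ≡ 1 mod 4, sign kept]
  = (8/13)    [21 ≡ 8 mod 13]
  = -(1/13)    [13 ≡ 5 mod 8 ⇒ (2/13)^3 = -1]
  = -1    [(1/13) = 1]
Second factor (981/1147):
(981/1147)
  = (1147/981)    [QR: 981 ≡ 1 mod 4, sign kept]
  = (166/981)    [1147 ≡ 166 mod 981]
  = -(83/981)    [981 ≡ 5 mod 8 ⇒ (2/981) = -1]
  = -(981/83)    [QR: 981 ≡ 1 mod 4, sign kept]
  = -(68/83)    [981 ≡ 68 mod 83]
  = -(17/83)    [83 ≡ 3 mod 8 ⇒ (2/83)^2 = +1]
  = -(83/17)    [QR: 17 ≡ 1 mod 4, sign kept]
  = -(15/17)    [83 ≡ 15 mod 17]
  = -(17/15)    [QR: 17 ≡ 1 mod 4, sign kept]
  = -(2/15)    [17 ≡ 2 mod 15]
  = -(1/15)    [15 ≡ 7 mod 8 ⇒ (2/15) = +1]
  = -1    [(1/15) = 1]
Product: (-1)·(-1) = 1.

1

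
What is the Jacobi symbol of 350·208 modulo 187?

1

By multiplicativity, (350·208|187) = (350|187)·(208|187).
First factor (350|187):
Reduce the numerator: 350 ≡ 163 (mod 187), so (350|187) = (163|187).
Both 163 ≡ 3 and 187 ≡ 3 (mod 4), so reciprocity gives (163|187) = -(187|163). Reduce: 187 ≡ 24 (mod 163). Now have -(24|163).
Factor out 2: 24 = 2^3·3. Since 163 ≡ 3 (mod 8), (2|163) = -1, and (2|163)^3 = -1. Now have (3|163).
Both 3 ≡ 3 and 163 ≡ 3 (mod 4), so reciprocity gives (3|163) = -(163|3). Reduce: 163 ≡ 1 (mod 3). Now have -(1|3).
(1|3) = 1. Collecting the sign factors: -1.
Second factor (208|187):
Reduce the numerator: 208 ≡ 21 (mod 187), so (208|187) = (21|187).
21 ≡ 1 (mod 4), so quadratic reciprocity gives (21|187) = (187|21). Reduce: 187 ≡ 19 (mod 21). Now have (19|21).
21 ≡ 1 (mod 4), so quadratic reciprocity gives (19|21) = (21|19). Reduce: 21 ≡ 2 (mod 19). Now have (2|19).
Factor out 2: 2 = 2. Since 19 ≡ 3 (mod 8), (2|19) = -1. Now have -(1|19).
(1|19) = 1. Collecting the sign factors: -1.
Product: (-1)·(-1) = 1.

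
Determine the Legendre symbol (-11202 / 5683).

Pull out -1: (-11202 / 5683) = (-1 / 5683)·(11202 / 5683). Since 5683 ≡ 3 (mod 4), (-1 / 5683) = -1. Now have -(11202 / 5683).
Reduce the numerator: 11202 ≡ 5519 (mod 5683), so (11202 / 5683) = (5519 / 5683).
Both 5519 ≡ 3 and 5683 ≡ 3 (mod 4), so reciprocity gives (5519 / 5683) = -(5683 / 5519). Reduce: 5683 ≡ 164 (mod 5519). Now have (164 / 5519).
Factor out 2: 164 = 2^2·41. Since 5519 ≡ 7 (mod 8), (2 / 5519) = +1, and (2 / 5519)^2 = +1. Now have (41 / 5519).
41 ≡ 1 (mod 4), so quadratic reciprocity gives (41 / 5519) = (5519 / 41). Reduce: 5519 ≡ 25 (mod 41). Now have (25 / 41).
25 ≡ 1 (mod 4), so quadratic reciprocity gives (25 / 41) = (41 / 25). Reduce: 41 ≡ 16 (mod 25). Now have (16 / 25).
Factor out 2: 16 = 2^4. Since 25 ≡ 1 (mod 8), (2 / 25) = +1, and (2 / 25)^4 = +1. Now have (1 / 25).
(1 / 25) = 1. Collecting the sign factors: 1.

1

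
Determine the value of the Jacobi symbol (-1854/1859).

(-1854/1859)
  = (5/1859)    [-1854 ≡ 5 mod 1859]
  = (1859/5)    [QR: 5 ≡ 1 mod 4, sign kept]
  = (4/5)    [1859 ≡ 4 mod 5]
  = (1/5)    [5 ≡ 5 mod 8 ⇒ (2/5)^2 = +1]
  = 1    [(1/5) = 1]

1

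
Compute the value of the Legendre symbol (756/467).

(756/467)
  = (289/467)    [756 ≡ 289 mod 467]
  = (467/289)    [QR: 289 ≡ 1 mod 4, sign kept]
  = (178/289)    [467 ≡ 178 mod 289]
  = (89/289)    [289 ≡ 1 mod 8 ⇒ (2/289) = +1]
  = (289/89)    [QR: 89 ≡ 1 mod 4, sign kept]
  = (22/89)    [289 ≡ 22 mod 89]
  = (11/89)    [89 ≡ 1 mod 8 ⇒ (2/89) = +1]
  = (89/11)    [QR: 89 ≡ 1 mod 4, sign kept]
  = (1/11)    [89 ≡ 1 mod 11]
  = 1    [(1/11) = 1]

1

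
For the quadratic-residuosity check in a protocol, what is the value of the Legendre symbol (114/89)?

1

Reduce the numerator: 114 ≡ 25 (mod 89), so (114/89) = (25/89).
25 ≡ 1 (mod 4), so quadratic reciprocity gives (25/89) = (89/25). Reduce: 89 ≡ 14 (mod 25). Now have (14/25).
Factor out 2: 14 = 2·7. Since 25 ≡ 1 (mod 8), (2/25) = +1. Now have (7/25).
25 ≡ 1 (mod 4), so quadratic reciprocity gives (7/25) = (25/7). Reduce: 25 ≡ 4 (mod 7). Now have (4/7).
Factor out 2: 4 = 2^2. Since 7 ≡ 7 (mod 8), (2/7) = +1, and (2/7)^2 = +1. Now have (1/7).
(1/7) = 1. Collecting the sign factors: 1.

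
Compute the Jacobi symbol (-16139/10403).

Pull out -1: (-16139/10403) = (-1/10403)·(16139/10403). Since 10403 ≡ 3 (mod 4), (-1/10403) = -1. Now have -(16139/10403).
Reduce the numerator: 16139 ≡ 5736 (mod 10403), so (16139/10403) = (5736/10403).
Factor out 2: 5736 = 2^3·717. Since 10403 ≡ 3 (mod 8), (2/10403) = -1, and (2/10403)^3 = -1. Now have (717/10403).
717 ≡ 1 (mod 4), so quadratic reciprocity gives (717/10403) = (10403/717). Reduce: 10403 ≡ 365 (mod 717). Now have (365/717).
365 ≡ 1 (mod 4), so quadratic reciprocity gives (365/717) = (717/365). Reduce: 717 ≡ 352 (mod 365). Now have (352/365).
Factor out 2: 352 = 2^5·11. Since 365 ≡ 5 (mod 8), (2/365) = -1, and (2/365)^5 = -1. Now have -(11/365).
365 ≡ 1 (mod 4), so quadratic reciprocity gives (11/365) = (365/11). Reduce: 365 ≡ 2 (mod 11). Now have -(2/11).
Factor out 2: 2 = 2. Since 11 ≡ 3 (mod 8), (2/11) = -1. Now have (1/11).
(1/11) = 1. Collecting the sign factors: 1.

1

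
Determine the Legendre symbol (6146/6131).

1

(6146/6131)
  = (15/6131)    [6146 ≡ 15 mod 6131]
  = -(6131/15)    [QR: both ≡ 3 mod 4, sign flips]
  = -(11/15)    [6131 ≡ 11 mod 15]
  = (15/11)    [QR: both ≡ 3 mod 4, sign flips]
  = (4/11)    [15 ≡ 4 mod 11]
  = (1/11)    [11 ≡ 3 mod 8 ⇒ (2/11)^2 = +1]
  = 1    [(1/11) = 1]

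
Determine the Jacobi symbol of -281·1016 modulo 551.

1

By multiplicativity, (-281·1016|551) = (-281|551)·(1016|551).
First factor (-281|551):
(-281|551)
  = -(281|551)    [551 ≡ 3 mod 4 ⇒ (-1|551) = -1]
  = -(551|281)    [QR: 281 ≡ 1 mod 4, sign kept]
  = -(270|281)    [551 ≡ 270 mod 281]
  = -(135|281)    [281 ≡ 1 mod 8 ⇒ (2|281) = +1]
  = -(281|135)    [QR: 281 ≡ 1 mod 4, sign kept]
  = -(11|135)    [281 ≡ 11 mod 135]
  = (135|11)    [QR: both ≡ 3 mod 4, sign flips]
  = (3|11)    [135 ≡ 3 mod 11]
  = -(11|3)    [QR: both ≡ 3 mod 4, sign flips]
  = -(2|3)    [11 ≡ 2 mod 3]
  = (1|3)    [3 ≡ 3 mod 8 ⇒ (2|3) = -1]
  = 1    [(1|3) = 1]
Second factor (1016|551):
(1016|551)
  = (465|551)    [1016 ≡ 465 mod 551]
  = (551|465)    [QR: 465 ≡ 1 mod 4, sign kept]
  = (86|465)    [551 ≡ 86 mod 465]
  = (43|465)    [465 ≡ 1 mod 8 ⇒ (2|465) = +1]
  = (465|43)    [QR: 465 ≡ 1 mod 4, sign kept]
  = (35|43)    [465 ≡ 35 mod 43]
  = -(43|35)    [QR: both ≡ 3 mod 4, sign flips]
  = -(8|35)    [43 ≡ 8 mod 35]
  = (1|35)    [35 ≡ 3 mod 8 ⇒ (2|35)^3 = -1]
  = 1    [(1|35) = 1]
Product: (1)·(1) = 1.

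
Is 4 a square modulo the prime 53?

yes

(4/53)
  = (1/53)    [53 ≡ 5 mod 8 ⇒ (2/53)^2 = +1]
  = 1    [(1/53) = 1]
(4/53) = 1, and 53 is prime, so 4 is a quadratic residue mod 53.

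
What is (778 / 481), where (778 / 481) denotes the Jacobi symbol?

Reduce the numerator: 778 ≡ 297 (mod 481), so (778 / 481) = (297 / 481).
297 ≡ 1 (mod 4), so quadratic reciprocity gives (297 / 481) = (481 / 297). Reduce: 481 ≡ 184 (mod 297). Now have (184 / 297).
Factor out 2: 184 = 2^3·23. Since 297 ≡ 1 (mod 8), (2 / 297) = +1, and (2 / 297)^3 = +1. Now have (23 / 297).
297 ≡ 1 (mod 4), so quadratic reciprocity gives (23 / 297) = (297 / 23). Reduce: 297 ≡ 21 (mod 23). Now have (21 / 23).
21 ≡ 1 (mod 4), so quadratic reciprocity gives (21 / 23) = (23 / 21). Reduce: 23 ≡ 2 (mod 21). Now have (2 / 21).
Factor out 2: 2 = 2. Since 21 ≡ 5 (mod 8), (2 / 21) = -1. Now have -(1 / 21).
(1 / 21) = 1. Collecting the sign factors: -1.

-1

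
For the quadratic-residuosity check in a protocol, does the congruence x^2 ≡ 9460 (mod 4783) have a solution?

Reduce the numerator: 9460 ≡ 4677 (mod 4783), so (9460/4783) = (4677/4783).
4677 ≡ 1 (mod 4), so quadratic reciprocity gives (4677/4783) = (4783/4677). Reduce: 4783 ≡ 106 (mod 4677). Now have (106/4677).
Factor out 2: 106 = 2·53. Since 4677 ≡ 5 (mod 8), (2/4677) = -1. Now have -(53/4677).
53 ≡ 1 (mod 4), so quadratic reciprocity gives (53/4677) = (4677/53). Reduce: 4677 ≡ 13 (mod 53). Now have -(13/53).
13 ≡ 1 (mod 4), so quadratic reciprocity gives (13/53) = (53/13). Reduce: 53 ≡ 1 (mod 13). Now have -(1/13).
(1/13) = 1. Collecting the sign factors: -1.
(9460/4783) = -1, and 4783 is prime, so 9460 is not a quadratic residue mod 4783.

no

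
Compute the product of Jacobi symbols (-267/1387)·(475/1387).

0

By multiplicativity, (-267·475/1387) = (-267/1387)·(475/1387).
First factor (-267/1387):
(-267/1387)
  = -(267/1387)    [1387 ≡ 3 mod 4 ⇒ (-1/1387) = -1]
  = (1387/267)    [QR: both ≡ 3 mod 4, sign flips]
  = (52/267)    [1387 ≡ 52 mod 267]
  = (13/267)    [267 ≡ 3 mod 8 ⇒ (2/267)^2 = +1]
  = (267/13)    [QR: 13 ≡ 1 mod 4, sign kept]
  = (7/13)    [267 ≡ 7 mod 13]
  = (13/7)    [QR: 13 ≡ 1 mod 4, sign kept]
  = (6/7)    [13 ≡ 6 mod 7]
  = (3/7)    [7 ≡ 7 mod 8 ⇒ (2/7) = +1]
  = -(7/3)    [QR: both ≡ 3 mod 4, sign flips]
  = -(1/3)    [7 ≡ 1 mod 3]
  = -1    [(1/3) = 1]
Second factor (475/1387):
(475/1387)
  = -(1387/475)    [QR: both ≡ 3 mod 4, sign flips]
  = -(437/475)    [1387 ≡ 437 mod 475]
  = -(475/437)    [QR: 437 ≡ 1 mod 4, sign kept]
  = -(38/437)    [475 ≡ 38 mod 437]
  = (19/437)    [437 ≡ 5 mod 8 ⇒ (2/437) = -1]
  = (437/19)    [QR: 437 ≡ 1 mod 4, sign kept]
  = (0/19)    [437 ≡ 0 mod 19]
  = 0    [numerator 0, gcd > 1]
Product: (-1)·(0) = 0.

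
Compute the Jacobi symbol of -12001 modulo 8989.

(-12001 / 8989)
  = (12001 / 8989)    [8989 ≡ 1 mod 4 ⇒ (-1 / 8989) = +1]
  = (3012 / 8989)    [12001 ≡ 3012 mod 8989]
  = (753 / 8989)    [8989 ≡ 5 mod 8 ⇒ (2 / 8989)^2 = +1]
  = (8989 / 753)    [QR: 753 ≡ 1 mod 4, sign kept]
  = (706 / 753)    [8989 ≡ 706 mod 753]
  = (353 / 753)    [753 ≡ 1 mod 8 ⇒ (2 / 753) = +1]
  = (753 / 353)    [QR: 353 ≡ 1 mod 4, sign kept]
  = (47 / 353)    [753 ≡ 47 mod 353]
  = (353 / 47)    [QR: 353 ≡ 1 mod 4, sign kept]
  = (24 / 47)    [353 ≡ 24 mod 47]
  = (3 / 47)    [47 ≡ 7 mod 8 ⇒ (2 / 47)^3 = +1]
  = -(47 / 3)    [QR: both ≡ 3 mod 4, sign flips]
  = -(2 / 3)    [47 ≡ 2 mod 3]
  = (1 / 3)    [3 ≡ 3 mod 8 ⇒ (2 / 3) = -1]
  = 1    [(1 / 3) = 1]

1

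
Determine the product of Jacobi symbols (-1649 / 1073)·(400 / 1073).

By multiplicativity, (-1649·400 / 1073) = (-1649 / 1073)·(400 / 1073).
First factor (-1649 / 1073):
Reduce the numerator: -1649 ≡ 497 (mod 1073), so (-1649 / 1073) = (497 / 1073).
497 ≡ 1 (mod 4), so quadratic reciprocity gives (497 / 1073) = (1073 / 497). Reduce: 1073 ≡ 79 (mod 497). Now have (79 / 497).
497 ≡ 1 (mod 4), so quadratic reciprocity gives (79 / 497) = (497 / 79). Reduce: 497 ≡ 23 (mod 79). Now have (23 / 79).
Both 23 ≡ 3 and 79 ≡ 3 (mod 4), so reciprocity gives (23 / 79) = -(79 / 23). Reduce: 79 ≡ 10 (mod 23). Now have -(10 / 23).
Factor out 2: 10 = 2·5. Since 23 ≡ 7 (mod 8), (2 / 23) = +1. Now have -(5 / 23).
5 ≡ 1 (mod 4), so quadratic reciprocity gives (5 / 23) = (23 / 5). Reduce: 23 ≡ 3 (mod 5). Now have -(3 / 5).
5 ≡ 1 (mod 4), so quadratic reciprocity gives (3 / 5) = (5 / 3). Reduce: 5 ≡ 2 (mod 3). Now have -(2 / 3).
Factor out 2: 2 = 2. Since 3 ≡ 3 (mod 8), (2 / 3) = -1. Now have (1 / 3).
(1 / 3) = 1. Collecting the sign factors: 1.
Second factor (400 / 1073):
Factor out 2: 400 = 2^4·25. Since 1073 ≡ 1 (mod 8), (2 / 1073) = +1, and (2 / 1073)^4 = +1. Now have (25 / 1073).
25 ≡ 1 (mod 4), so quadratic reciprocity gives (25 / 1073) = (1073 / 25). Reduce: 1073 ≡ 23 (mod 25). Now have (23 / 25).
25 ≡ 1 (mod 4), so quadratic reciprocity gives (23 / 25) = (25 / 23). Reduce: 25 ≡ 2 (mod 23). Now have (2 / 23).
Factor out 2: 2 = 2. Since 23 ≡ 7 (mod 8), (2 / 23) = +1. Now have (1 / 23).
(1 / 23) = 1. Collecting the sign factors: 1.
Product: (1)·(1) = 1.

1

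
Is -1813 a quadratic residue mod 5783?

Reduce the numerator: -1813 ≡ 3970 (mod 5783), so (-1813/5783) = (3970/5783).
Factor out 2: 3970 = 2·1985. Since 5783 ≡ 7 (mod 8), (2/5783) = +1. Now have (1985/5783).
1985 ≡ 1 (mod 4), so quadratic reciprocity gives (1985/5783) = (5783/1985). Reduce: 5783 ≡ 1813 (mod 1985). Now have (1813/1985).
1813 ≡ 1 (mod 4), so quadratic reciprocity gives (1813/1985) = (1985/1813). Reduce: 1985 ≡ 172 (mod 1813). Now have (172/1813).
Factor out 2: 172 = 2^2·43. Since 1813 ≡ 5 (mod 8), (2/1813) = -1, and (2/1813)^2 = +1. Now have (43/1813).
1813 ≡ 1 (mod 4), so quadratic reciprocity gives (43/1813) = (1813/43). Reduce: 1813 ≡ 7 (mod 43). Now have (7/43).
Both 7 ≡ 3 and 43 ≡ 3 (mod 4), so reciprocity gives (7/43) = -(43/7). Reduce: 43 ≡ 1 (mod 7). Now have -(1/7).
(1/7) = 1. Collecting the sign factors: -1.
The Legendre symbol is -1, so x^2 ≡ -1813 (mod 5783) has no solution.

no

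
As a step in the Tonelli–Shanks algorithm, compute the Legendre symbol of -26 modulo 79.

-1

Reduce the numerator: -26 ≡ 53 (mod 79), so (-26/79) = (53/79).
53 ≡ 1 (mod 4), so quadratic reciprocity gives (53/79) = (79/53). Reduce: 79 ≡ 26 (mod 53). Now have (26/53).
Factor out 2: 26 = 2·13. Since 53 ≡ 5 (mod 8), (2/53) = -1. Now have -(13/53).
13 ≡ 1 (mod 4), so quadratic reciprocity gives (13/53) = (53/13). Reduce: 53 ≡ 1 (mod 13). Now have -(1/13).
(1/13) = 1. Collecting the sign factors: -1.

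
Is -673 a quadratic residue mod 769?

yes

Pull out -1: (-673|769) = (-1|769)·(673|769). Since 769 ≡ 1 (mod 4), (-1|769) = +1. Now have (673|769).
673 ≡ 1 (mod 4), so quadratic reciprocity gives (673|769) = (769|673). Reduce: 769 ≡ 96 (mod 673). Now have (96|673).
Factor out 2: 96 = 2^5·3. Since 673 ≡ 1 (mod 8), (2|673) = +1, and (2|673)^5 = +1. Now have (3|673).
673 ≡ 1 (mod 4), so quadratic reciprocity gives (3|673) = (673|3). Reduce: 673 ≡ 1 (mod 3). Now have (1|3).
(1|3) = 1. Collecting the sign factors: 1.
The Legendre symbol is 1, so x^2 ≡ -673 (mod 769) has solution.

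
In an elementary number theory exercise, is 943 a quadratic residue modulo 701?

no

Reduce the numerator: 943 ≡ 242 (mod 701), so (943|701) = (242|701).
Factor out 2: 242 = 2·121. Since 701 ≡ 5 (mod 8), (2|701) = -1. Now have -(121|701).
121 ≡ 1 (mod 4), so quadratic reciprocity gives (121|701) = (701|121). Reduce: 701 ≡ 96 (mod 121). Now have -(96|121).
Factor out 2: 96 = 2^5·3. Since 121 ≡ 1 (mod 8), (2|121) = +1, and (2|121)^5 = +1. Now have -(3|121).
121 ≡ 1 (mod 4), so quadratic reciprocity gives (3|121) = (121|3). Reduce: 121 ≡ 1 (mod 3). Now have -(1|3).
(1|3) = 1. Collecting the sign factors: -1.
The Legendre symbol is -1, so x^2 ≡ 943 (mod 701) has no solution.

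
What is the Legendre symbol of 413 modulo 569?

413 ≡ 1 (mod 4), so quadratic reciprocity gives (413|569) = (569|413). Reduce: 569 ≡ 156 (mod 413). Now have (156|413).
Factor out 2: 156 = 2^2·39. Since 413 ≡ 5 (mod 8), (2|413) = -1, and (2|413)^2 = +1. Now have (39|413).
413 ≡ 1 (mod 4), so quadratic reciprocity gives (39|413) = (413|39). Reduce: 413 ≡ 23 (mod 39). Now have (23|39).
Both 23 ≡ 3 and 39 ≡ 3 (mod 4), so reciprocity gives (23|39) = -(39|23). Reduce: 39 ≡ 16 (mod 23). Now have -(16|23).
Factor out 2: 16 = 2^4. Since 23 ≡ 7 (mod 8), (2|23) = +1, and (2|23)^4 = +1. Now have -(1|23).
(1|23) = 1. Collecting the sign factors: -1.

-1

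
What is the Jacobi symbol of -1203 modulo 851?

(-1203|851)
  = (499|851)    [-1203 ≡ 499 mod 851]
  = -(851|499)    [QR: both ≡ 3 mod 4, sign flips]
  = -(352|499)    [851 ≡ 352 mod 499]
  = (11|499)    [499 ≡ 3 mod 8 ⇒ (2|499)^5 = -1]
  = -(499|11)    [QR: both ≡ 3 mod 4, sign flips]
  = -(4|11)    [499 ≡ 4 mod 11]
  = -(1|11)    [11 ≡ 3 mod 8 ⇒ (2|11)^2 = +1]
  = -1    [(1|11) = 1]

-1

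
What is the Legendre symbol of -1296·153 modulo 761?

By multiplicativity, (-1296·153/761) = (-1296/761)·(153/761).
First factor (-1296/761):
Reduce the numerator: -1296 ≡ 226 (mod 761), so (-1296/761) = (226/761).
Factor out 2: 226 = 2·113. Since 761 ≡ 1 (mod 8), (2/761) = +1. Now have (113/761).
113 ≡ 1 (mod 4), so quadratic reciprocity gives (113/761) = (761/113). Reduce: 761 ≡ 83 (mod 113). Now have (83/113).
113 ≡ 1 (mod 4), so quadratic reciprocity gives (83/113) = (113/83). Reduce: 113 ≡ 30 (mod 83). Now have (30/83).
Factor out 2: 30 = 2·15. Since 83 ≡ 3 (mod 8), (2/83) = -1. Now have -(15/83).
Both 15 ≡ 3 and 83 ≡ 3 (mod 4), so reciprocity gives (15/83) = -(83/15). Reduce: 83 ≡ 8 (mod 15). Now have (8/15).
Factor out 2: 8 = 2^3. Since 15 ≡ 7 (mod 8), (2/15) = +1, and (2/15)^3 = +1. Now have (1/15).
(1/15) = 1. Collecting the sign factors: 1.
Second factor (153/761):
153 ≡ 1 (mod 4), so quadratic reciprocity gives (153/761) = (761/153). Reduce: 761 ≡ 149 (mod 153). Now have (149/153).
149 ≡ 1 (mod 4), so quadratic reciprocity gives (149/153) = (153/149). Reduce: 153 ≡ 4 (mod 149). Now have (4/149).
Factor out 2: 4 = 2^2. Since 149 ≡ 5 (mod 8), (2/149) = -1, and (2/149)^2 = +1. Now have (1/149).
(1/149) = 1. Collecting the sign factors: 1.
Product: (1)·(1) = 1.

1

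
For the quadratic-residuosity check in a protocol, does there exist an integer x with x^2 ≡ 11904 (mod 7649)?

Reduce the numerator: 11904 ≡ 4255 (mod 7649), so (11904|7649) = (4255|7649).
7649 ≡ 1 (mod 4), so quadratic reciprocity gives (4255|7649) = (7649|4255). Reduce: 7649 ≡ 3394 (mod 4255). Now have (3394|4255).
Factor out 2: 3394 = 2·1697. Since 4255 ≡ 7 (mod 8), (2|4255) = +1. Now have (1697|4255).
1697 ≡ 1 (mod 4), so quadratic reciprocity gives (1697|4255) = (4255|1697). Reduce: 4255 ≡ 861 (mod 1697). Now have (861|1697).
861 ≡ 1 (mod 4), so quadratic reciprocity gives (861|1697) = (1697|861). Reduce: 1697 ≡ 836 (mod 861). Now have (836|861).
Factor out 2: 836 = 2^2·209. Since 861 ≡ 5 (mod 8), (2|861) = -1, and (2|861)^2 = +1. Now have (209|861).
209 ≡ 1 (mod 4), so quadratic reciprocity gives (209|861) = (861|209). Reduce: 861 ≡ 25 (mod 209). Now have (25|209).
25 ≡ 1 (mod 4), so quadratic reciprocity gives (25|209) = (209|25). Reduce: 209 ≡ 9 (mod 25). Now have (9|25).
9 ≡ 1 (mod 4), so quadratic reciprocity gives (9|25) = (25|9). Reduce: 25 ≡ 7 (mod 9). Now have (7|9).
9 ≡ 1 (mod 4), so quadratic reciprocity gives (7|9) = (9|7). Reduce: 9 ≡ 2 (mod 7). Now have (2|7).
Factor out 2: 2 = 2. Since 7 ≡ 7 (mod 8), (2|7) = +1. Now have (1|7).
(1|7) = 1. Collecting the sign factors: 1.
(11904|7649) = 1, and 7649 is prime, so 11904 is a quadratic residue mod 7649.

yes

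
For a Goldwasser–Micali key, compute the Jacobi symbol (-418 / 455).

(-418 / 455)
  = (37 / 455)    [-418 ≡ 37 mod 455]
  = (455 / 37)    [QR: 37 ≡ 1 mod 4, sign kept]
  = (11 / 37)    [455 ≡ 11 mod 37]
  = (37 / 11)    [QR: 37 ≡ 1 mod 4, sign kept]
  = (4 / 11)    [37 ≡ 4 mod 11]
  = (1 / 11)    [11 ≡ 3 mod 8 ⇒ (2 / 11)^2 = +1]
  = 1    [(1 / 11) = 1]

1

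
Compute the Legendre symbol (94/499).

-1

(94/499)
  = -(47/499)    [499 ≡ 3 mod 8 ⇒ (2/499) = -1]
  = (499/47)    [QR: both ≡ 3 mod 4, sign flips]
  = (29/47)    [499 ≡ 29 mod 47]
  = (47/29)    [QR: 29 ≡ 1 mod 4, sign kept]
  = (18/29)    [47 ≡ 18 mod 29]
  = -(9/29)    [29 ≡ 5 mod 8 ⇒ (2/29) = -1]
  = -(29/9)    [QR: 9 ≡ 1 mod 4, sign kept]
  = -(2/9)    [29 ≡ 2 mod 9]
  = -(1/9)    [9 ≡ 1 mod 8 ⇒ (2/9) = +1]
  = -1    [(1/9) = 1]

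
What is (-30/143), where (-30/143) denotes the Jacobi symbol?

Reduce the numerator: -30 ≡ 113 (mod 143), so (-30/143) = (113/143).
113 ≡ 1 (mod 4), so quadratic reciprocity gives (113/143) = (143/113). Reduce: 143 ≡ 30 (mod 113). Now have (30/113).
Factor out 2: 30 = 2·15. Since 113 ≡ 1 (mod 8), (2/113) = +1. Now have (15/113).
113 ≡ 1 (mod 4), so quadratic reciprocity gives (15/113) = (113/15). Reduce: 113 ≡ 8 (mod 15). Now have (8/15).
Factor out 2: 8 = 2^3. Since 15 ≡ 7 (mod 8), (2/15) = +1, and (2/15)^3 = +1. Now have (1/15).
(1/15) = 1. Collecting the sign factors: 1.

1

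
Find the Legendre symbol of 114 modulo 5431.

1

Factor out 2: 114 = 2·57. Since 5431 ≡ 7 (mod 8), (2|5431) = +1. Now have (57|5431).
57 ≡ 1 (mod 4), so quadratic reciprocity gives (57|5431) = (5431|57). Reduce: 5431 ≡ 16 (mod 57). Now have (16|57).
Factor out 2: 16 = 2^4. Since 57 ≡ 1 (mod 8), (2|57) = +1, and (2|57)^4 = +1. Now have (1|57).
(1|57) = 1. Collecting the sign factors: 1.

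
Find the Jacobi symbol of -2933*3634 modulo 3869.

By multiplicativity, (-2933·3634/3869) = (-2933/3869)·(3634/3869).
First factor (-2933/3869):
Reduce the numerator: -2933 ≡ 936 (mod 3869), so (-2933/3869) = (936/3869).
Factor out 2: 936 = 2^3·117. Since 3869 ≡ 5 (mod 8), (2/3869) = -1, and (2/3869)^3 = -1. Now have -(117/3869).
117 ≡ 1 (mod 4), so quadratic reciprocity gives (117/3869) = (3869/117). Reduce: 3869 ≡ 8 (mod 117). Now have -(8/117).
Factor out 2: 8 = 2^3. Since 117 ≡ 5 (mod 8), (2/117) = -1, and (2/117)^3 = -1. Now have (1/117).
(1/117) = 1. Collecting the sign factors: 1.
Second factor (3634/3869):
Factor out 2: 3634 = 2·1817. Since 3869 ≡ 5 (mod 8), (2/3869) = -1. Now have -(1817/3869).
1817 ≡ 1 (mod 4), so quadratic reciprocity gives (1817/3869) = (3869/1817). Reduce: 3869 ≡ 235 (mod 1817). Now have -(235/1817).
1817 ≡ 1 (mod 4), so quadratic reciprocity gives (235/1817) = (1817/235). Reduce: 1817 ≡ 172 (mod 235). Now have -(172/235).
Factor out 2: 172 = 2^2·43. Since 235 ≡ 3 (mod 8), (2/235) = -1, and (2/235)^2 = +1. Now have -(43/235).
Both 43 ≡ 3 and 235 ≡ 3 (mod 4), so reciprocity gives (43/235) = -(235/43). Reduce: 235 ≡ 20 (mod 43). Now have (20/43).
Factor out 2: 20 = 2^2·5. Since 43 ≡ 3 (mod 8), (2/43) = -1, and (2/43)^2 = +1. Now have (5/43).
5 ≡ 1 (mod 4), so quadratic reciprocity gives (5/43) = (43/5). Reduce: 43 ≡ 3 (mod 5). Now have (3/5).
5 ≡ 1 (mod 4), so quadratic reciprocity gives (3/5) = (5/3). Reduce: 5 ≡ 2 (mod 3). Now have (2/3).
Factor out 2: 2 = 2. Since 3 ≡ 3 (mod 8), (2/3) = -1. Now have -(1/3).
(1/3) = 1. Collecting the sign factors: -1.
Product: (1)·(-1) = -1.

-1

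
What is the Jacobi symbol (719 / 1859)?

(719 / 1859)
  = -(1859 / 719)    [QR: both ≡ 3 mod 4, sign flips]
  = -(421 / 719)    [1859 ≡ 421 mod 719]
  = -(719 / 421)    [QR: 421 ≡ 1 mod 4, sign kept]
  = -(298 / 421)    [719 ≡ 298 mod 421]
  = (149 / 421)    [421 ≡ 5 mod 8 ⇒ (2 / 421) = -1]
  = (421 / 149)    [QR: 149 ≡ 1 mod 4, sign kept]
  = (123 / 149)    [421 ≡ 123 mod 149]
  = (149 / 123)    [QR: 149 ≡ 1 mod 4, sign kept]
  = (26 / 123)    [149 ≡ 26 mod 123]
  = -(13 / 123)    [123 ≡ 3 mod 8 ⇒ (2 / 123) = -1]
  = -(123 / 13)    [QR: 13 ≡ 1 mod 4, sign kept]
  = -(6 / 13)    [123 ≡ 6 mod 13]
  = (3 / 13)    [13 ≡ 5 mod 8 ⇒ (2 / 13) = -1]
  = (13 / 3)    [QR: 13 ≡ 1 mod 4, sign kept]
  = (1 / 3)    [13 ≡ 1 mod 3]
  = 1    [(1 / 3) = 1]

1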